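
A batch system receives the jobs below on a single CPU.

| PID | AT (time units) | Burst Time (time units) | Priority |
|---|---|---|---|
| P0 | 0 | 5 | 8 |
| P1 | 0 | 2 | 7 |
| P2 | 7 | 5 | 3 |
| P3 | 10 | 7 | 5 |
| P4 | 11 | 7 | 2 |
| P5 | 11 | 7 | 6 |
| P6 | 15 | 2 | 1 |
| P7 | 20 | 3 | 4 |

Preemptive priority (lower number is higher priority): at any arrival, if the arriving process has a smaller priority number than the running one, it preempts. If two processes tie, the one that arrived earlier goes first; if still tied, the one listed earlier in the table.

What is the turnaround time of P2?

14

Schedule: | P1 0-2 | P0 2-7 | P2 7-11 | P4 11-15 | P6 15-17 | P4 17-20 | P2 20-21 | P7 21-24 | P3 24-31 | P5 31-38 |
Completion: P0=7  P1=2  P2=21  P3=31  P4=20  P5=38  P6=17  P7=24
Turnaround(P2) = completion − arrival = 21 − 7 = 14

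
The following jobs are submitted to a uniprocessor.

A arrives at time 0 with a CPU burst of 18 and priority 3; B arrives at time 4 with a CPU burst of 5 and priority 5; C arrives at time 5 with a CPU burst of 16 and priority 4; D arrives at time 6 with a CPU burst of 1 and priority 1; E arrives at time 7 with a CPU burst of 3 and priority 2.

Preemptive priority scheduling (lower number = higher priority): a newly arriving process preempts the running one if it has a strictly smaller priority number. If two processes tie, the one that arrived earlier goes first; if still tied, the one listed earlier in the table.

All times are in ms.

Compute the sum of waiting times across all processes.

55

Schedule: | A 0-6 | D 6-7 | E 7-10 | A 10-22 | C 22-38 | B 38-43 |
Completion: A=22  B=43  C=38  D=7  E=10
Turnaround (C−A): A=22  B=39  C=33  D=1  E=3
Waiting = turnaround − burst: A=4, B=34, C=17, D=0, E=0
Total waiting = 4 + 34 + 17 + 0 + 0 = 55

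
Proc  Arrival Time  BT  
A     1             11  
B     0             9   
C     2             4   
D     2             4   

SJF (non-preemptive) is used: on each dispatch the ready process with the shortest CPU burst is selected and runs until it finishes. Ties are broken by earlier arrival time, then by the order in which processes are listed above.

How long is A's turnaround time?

Schedule: | B 0-9 | C 9-13 | D 13-17 | A 17-28 |
Completion: A=28  B=9  C=13  D=17
Turnaround(A) = completion − arrival = 28 − 1 = 27

27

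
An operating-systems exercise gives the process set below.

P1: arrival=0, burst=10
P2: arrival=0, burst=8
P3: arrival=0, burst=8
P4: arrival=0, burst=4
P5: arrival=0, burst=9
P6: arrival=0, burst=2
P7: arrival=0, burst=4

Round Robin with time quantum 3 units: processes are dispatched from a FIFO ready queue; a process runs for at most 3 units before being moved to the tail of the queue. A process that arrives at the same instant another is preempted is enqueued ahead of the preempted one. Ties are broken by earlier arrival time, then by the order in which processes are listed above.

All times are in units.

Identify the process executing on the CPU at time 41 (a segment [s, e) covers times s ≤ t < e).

Gantt: | P1 0-3 | P2 3-6 | P3 6-9 | P4 9-12 | P5 12-15 | P6 15-17 | P7 17-20 | P1 20-23 | P2 23-26 | P3 26-29 | P4 29-30 | P5 30-33 | P7 33-34 | P1 34-37 | P2 37-39 | P3 39-41 | P5 41-44 | P1 44-45 |
Completion: P1=45  P2=39  P3=41  P4=30  P5=44  P6=17  P7=34
Turnaround (C−A): P1=45  P2=39  P3=41  P4=30  P5=44  P6=17  P7=34

P5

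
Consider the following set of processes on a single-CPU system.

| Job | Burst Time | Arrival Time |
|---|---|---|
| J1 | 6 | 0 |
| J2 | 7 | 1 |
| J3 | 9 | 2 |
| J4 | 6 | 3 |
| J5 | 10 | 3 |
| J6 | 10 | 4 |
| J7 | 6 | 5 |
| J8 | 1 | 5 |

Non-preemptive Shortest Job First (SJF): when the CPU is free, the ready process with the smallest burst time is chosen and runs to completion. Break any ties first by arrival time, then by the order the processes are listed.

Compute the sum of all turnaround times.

Timeline: | J1 0-6 | J8 6-7 | J4 7-13 | J7 13-19 | J2 19-26 | J3 26-35 | J5 35-45 | J6 45-55 |
Completion: J1=6  J2=26  J3=35  J4=13  J5=45  J6=55  J7=19  J8=7
Turnaround (C−A): J1=6  J2=25  J3=33  J4=10  J5=42  J6=51  J7=14  J8=2
Turnaround = completion − arrival: J1=6, J2=25, J3=33, J4=10, J5=42, J6=51, J7=14, J8=2
Total turnaround = 6 + 25 + 33 + 10 + 42 + 51 + 14 + 2 = 183

183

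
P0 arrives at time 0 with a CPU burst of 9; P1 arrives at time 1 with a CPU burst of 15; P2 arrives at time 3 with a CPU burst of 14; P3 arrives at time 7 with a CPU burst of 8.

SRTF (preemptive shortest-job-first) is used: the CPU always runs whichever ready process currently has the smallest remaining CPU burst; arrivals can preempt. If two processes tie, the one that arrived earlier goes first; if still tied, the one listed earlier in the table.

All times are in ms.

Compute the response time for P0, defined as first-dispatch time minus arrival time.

Gantt: | P0 0-9 | P3 9-17 | P2 17-31 | P1 31-46 |
Completion: P0=9  P1=46  P2=31  P3=17
Turnaround (C−A): P0=9  P1=45  P2=28  P3=10
Response(P0) = first start − arrival = 0 − 0 = 0

0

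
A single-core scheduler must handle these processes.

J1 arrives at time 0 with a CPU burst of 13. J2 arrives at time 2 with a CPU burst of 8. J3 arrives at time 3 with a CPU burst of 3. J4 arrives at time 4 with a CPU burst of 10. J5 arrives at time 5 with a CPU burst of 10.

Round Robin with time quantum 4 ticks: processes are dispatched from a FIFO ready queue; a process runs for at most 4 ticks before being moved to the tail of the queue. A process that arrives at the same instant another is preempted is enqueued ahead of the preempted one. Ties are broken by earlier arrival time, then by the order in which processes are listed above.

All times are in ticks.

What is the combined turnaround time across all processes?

151

Timeline: | J1 0-4 | J2 4-8 | J3 8-11 | J4 11-15 | J1 15-19 | J5 19-23 | J2 23-27 | J4 27-31 | J1 31-35 | J5 35-39 | J4 39-41 | J1 41-42 | J5 42-44 |
Completion: J1=42  J2=27  J3=11  J4=41  J5=44
Turnaround (C−A): J1=42  J2=25  J3=8  J4=37  J5=39
Turnaround = completion − arrival: J1=42, J2=25, J3=8, J4=37, J5=39
Total turnaround = 42 + 25 + 8 + 37 + 39 = 151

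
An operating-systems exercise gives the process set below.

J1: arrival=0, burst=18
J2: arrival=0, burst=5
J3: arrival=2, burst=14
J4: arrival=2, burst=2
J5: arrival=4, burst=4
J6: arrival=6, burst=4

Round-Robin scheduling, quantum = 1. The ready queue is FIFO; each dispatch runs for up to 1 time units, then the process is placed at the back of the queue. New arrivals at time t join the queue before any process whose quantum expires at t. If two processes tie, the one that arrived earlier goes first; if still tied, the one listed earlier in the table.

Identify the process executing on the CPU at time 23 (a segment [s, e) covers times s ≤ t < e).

Schedule: | J1 0-1 | J2 1-2 | J1 2-3 | J3 3-4 | J4 4-5 | J2 5-6 | J1 6-7 | J5 7-8 | J3 8-9 | J4 9-10 | J6 10-11 | J2 11-12 | J1 12-13 | J5 13-14 | J3 14-15 | J6 15-16 | J2 16-17 | J1 17-18 | J5 18-19 | J3 19-20 | J6 20-21 | J2 21-22 | J1 22-23 | J5 23-24 | J3 24-25 | J6 25-26 | J1 26-27 | J3 27-28 | J1 28-29 | J3 29-30 | J1 30-31 | J3 31-32 | J1 32-33 | J3 33-34 | J1 34-35 | J3 35-36 | J1 36-37 | J3 37-38 | J1 38-39 | J3 39-40 | J1 40-41 | J3 41-42 | J1 42-43 | J3 43-44 | J1 44-47 |
Completion: J1=47  J2=22  J3=44  J4=10  J5=24  J6=26

J5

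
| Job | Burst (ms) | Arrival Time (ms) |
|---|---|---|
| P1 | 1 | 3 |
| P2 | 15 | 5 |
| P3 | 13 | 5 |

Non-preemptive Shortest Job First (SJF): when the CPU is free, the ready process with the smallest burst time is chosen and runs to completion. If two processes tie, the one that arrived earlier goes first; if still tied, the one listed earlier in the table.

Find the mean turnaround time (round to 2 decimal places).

14.00

Timeline: | idle 0-3 | P1 3-4 | idle 4-5 | P3 5-18 | P2 18-33 |
Completion: P1=4  P2=33  P3=18
Turnaround (C−A): P1=1  P2=28  P3=13
Turnaround times: P1=1, P2=28, P3=13
Average turnaround = (1+28+13) / 3 = 42/3 = 14.00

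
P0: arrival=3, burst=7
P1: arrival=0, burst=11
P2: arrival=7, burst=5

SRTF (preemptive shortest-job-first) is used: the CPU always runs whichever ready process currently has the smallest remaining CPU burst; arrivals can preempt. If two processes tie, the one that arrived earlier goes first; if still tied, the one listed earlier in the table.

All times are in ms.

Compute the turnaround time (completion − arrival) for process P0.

Gantt: | P1 0-3 | P0 3-10 | P2 10-15 | P1 15-23 |
Completion: P0=10  P1=23  P2=15
Turnaround(P0) = completion − arrival = 10 − 3 = 7

7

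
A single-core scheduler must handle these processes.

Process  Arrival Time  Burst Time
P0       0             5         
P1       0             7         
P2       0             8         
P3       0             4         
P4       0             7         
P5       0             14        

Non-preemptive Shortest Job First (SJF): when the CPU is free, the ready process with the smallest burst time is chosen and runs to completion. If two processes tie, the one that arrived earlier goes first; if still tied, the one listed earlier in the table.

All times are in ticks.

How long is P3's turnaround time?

4

Gantt: | P3 0-4 | P0 4-9 | P1 9-16 | P4 16-23 | P2 23-31 | P5 31-45 |
Completion: P0=9  P1=16  P2=31  P3=4  P4=23  P5=45
Turnaround(P3) = completion − arrival = 4 − 0 = 4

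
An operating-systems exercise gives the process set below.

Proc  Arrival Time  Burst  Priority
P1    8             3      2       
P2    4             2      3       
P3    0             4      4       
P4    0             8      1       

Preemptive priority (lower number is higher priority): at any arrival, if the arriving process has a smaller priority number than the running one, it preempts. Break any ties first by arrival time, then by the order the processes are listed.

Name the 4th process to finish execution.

P3

Gantt: | P4 0-8 | P1 8-11 | P2 11-13 | P3 13-17 |
Completion: P1=11  P2=13  P3=17  P4=8
Turnaround (C−A): P1=3  P2=9  P3=17  P4=8
Finish order: P4 → P1 → P2 → P3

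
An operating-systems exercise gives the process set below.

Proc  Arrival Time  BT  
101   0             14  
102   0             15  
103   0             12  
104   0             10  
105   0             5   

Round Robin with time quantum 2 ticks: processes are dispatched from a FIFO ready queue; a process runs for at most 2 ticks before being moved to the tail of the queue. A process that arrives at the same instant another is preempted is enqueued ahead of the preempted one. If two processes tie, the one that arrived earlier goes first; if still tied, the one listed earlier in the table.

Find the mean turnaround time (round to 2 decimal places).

46.80

Schedule: | 101 0-2 | 102 2-4 | 103 4-6 | 104 6-8 | 105 8-10 | 101 10-12 | 102 12-14 | 103 14-16 | 104 16-18 | 105 18-20 | 101 20-22 | 102 22-24 | 103 24-26 | 104 26-28 | 105 28-29 | 101 29-31 | 102 31-33 | 103 33-35 | 104 35-37 | 101 37-39 | 102 39-41 | 103 41-43 | 104 43-45 | 101 45-47 | 102 47-49 | 103 49-51 | 101 51-53 | 102 53-56 |
Completion: 101=53  102=56  103=51  104=45  105=29
Turnaround (C−A): 101=53  102=56  103=51  104=45  105=29
Turnaround times: 101=53, 102=56, 103=51, 104=45, 105=29
Average turnaround = (53+56+51+45+29) / 5 = 234/5 = 46.80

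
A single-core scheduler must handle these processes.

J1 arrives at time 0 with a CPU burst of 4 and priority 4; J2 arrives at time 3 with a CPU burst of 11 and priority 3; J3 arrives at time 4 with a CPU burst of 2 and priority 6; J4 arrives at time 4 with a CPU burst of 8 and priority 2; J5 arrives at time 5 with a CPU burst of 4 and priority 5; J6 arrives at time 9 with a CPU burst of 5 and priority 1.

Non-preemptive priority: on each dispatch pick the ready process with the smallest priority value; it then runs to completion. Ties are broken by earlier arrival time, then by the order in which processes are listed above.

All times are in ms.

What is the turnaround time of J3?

Gantt: | J1 0-4 | J4 4-12 | J6 12-17 | J2 17-28 | J5 28-32 | J3 32-34 |
Completion: J1=4  J2=28  J3=34  J4=12  J5=32  J6=17
Turnaround (C−A): J1=4  J2=25  J3=30  J4=8  J5=27  J6=8
Turnaround(J3) = completion − arrival = 34 − 4 = 30

30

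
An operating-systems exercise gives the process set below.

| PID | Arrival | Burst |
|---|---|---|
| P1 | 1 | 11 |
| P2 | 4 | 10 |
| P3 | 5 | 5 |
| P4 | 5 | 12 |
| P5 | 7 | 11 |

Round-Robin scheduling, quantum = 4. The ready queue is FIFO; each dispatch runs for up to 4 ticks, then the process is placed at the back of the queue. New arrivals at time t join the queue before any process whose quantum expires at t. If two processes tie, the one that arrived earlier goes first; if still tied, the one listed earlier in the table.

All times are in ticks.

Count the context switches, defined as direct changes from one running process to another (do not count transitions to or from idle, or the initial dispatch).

Timeline: | idle 0-1 | P1 1-5 | P2 5-9 | P3 9-13 | P4 13-17 | P1 17-21 | P5 21-25 | P2 25-29 | P3 29-30 | P4 30-34 | P1 34-37 | P5 37-41 | P2 41-43 | P4 43-47 | P5 47-50 |
Completion: P1=37  P2=43  P3=30  P4=47  P5=50
Turnaround (C−A): P1=36  P2=39  P3=25  P4=42  P5=43

13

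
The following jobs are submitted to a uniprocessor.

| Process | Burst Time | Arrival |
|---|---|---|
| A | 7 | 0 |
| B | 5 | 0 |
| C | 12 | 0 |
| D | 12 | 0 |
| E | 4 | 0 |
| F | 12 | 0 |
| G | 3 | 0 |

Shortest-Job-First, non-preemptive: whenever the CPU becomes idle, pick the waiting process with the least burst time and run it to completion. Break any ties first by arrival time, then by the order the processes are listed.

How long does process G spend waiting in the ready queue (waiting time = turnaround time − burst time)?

0

Gantt: | G 0-3 | E 3-7 | B 7-12 | A 12-19 | C 19-31 | D 31-43 | F 43-55 |
Completion: A=19  B=12  C=31  D=43  E=7  F=55  G=3
Turnaround (C−A): A=19  B=12  C=31  D=43  E=7  F=55  G=3
Waiting(G) = turnaround − burst = 3 − 3 = 0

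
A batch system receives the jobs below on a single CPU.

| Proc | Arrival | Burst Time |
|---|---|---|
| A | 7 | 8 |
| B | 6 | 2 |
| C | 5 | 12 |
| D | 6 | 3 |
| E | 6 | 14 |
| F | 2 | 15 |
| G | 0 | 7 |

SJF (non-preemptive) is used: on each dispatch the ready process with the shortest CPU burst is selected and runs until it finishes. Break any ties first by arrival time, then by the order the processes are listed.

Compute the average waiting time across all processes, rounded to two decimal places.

13.43

Timeline: | G 0-7 | B 7-9 | D 9-12 | A 12-20 | C 20-32 | E 32-46 | F 46-61 |
Completion: A=20  B=9  C=32  D=12  E=46  F=61  G=7
Waiting times: A=5, B=1, C=15, D=3, E=26, F=44, G=0
Average waiting = (5+1+15+3+26+44+0) / 7 = 94/7 = 13.43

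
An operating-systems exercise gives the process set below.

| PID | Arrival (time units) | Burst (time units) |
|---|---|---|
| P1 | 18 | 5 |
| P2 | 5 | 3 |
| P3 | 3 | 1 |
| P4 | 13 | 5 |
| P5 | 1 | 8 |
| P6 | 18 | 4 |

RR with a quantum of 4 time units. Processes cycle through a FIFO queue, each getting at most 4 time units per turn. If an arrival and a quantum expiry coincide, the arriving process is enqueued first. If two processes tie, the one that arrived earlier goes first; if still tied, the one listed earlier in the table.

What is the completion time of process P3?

Gantt: | idle 0-1 | P5 1-5 | P3 5-6 | P2 6-9 | P5 9-13 | P4 13-18 | P1 18-22 | P6 22-26 | P1 26-27 |
Completion: P1=27  P2=9  P3=6  P4=18  P5=13  P6=26

6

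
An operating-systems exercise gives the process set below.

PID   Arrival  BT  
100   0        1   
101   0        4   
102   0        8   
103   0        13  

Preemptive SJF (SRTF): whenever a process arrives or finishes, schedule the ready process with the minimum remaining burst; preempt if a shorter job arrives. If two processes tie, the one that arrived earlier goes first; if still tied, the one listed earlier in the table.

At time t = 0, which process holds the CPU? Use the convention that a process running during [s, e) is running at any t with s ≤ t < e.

100

Schedule: | 100 0-1 | 101 1-5 | 102 5-13 | 103 13-26 |
Completion: 100=1  101=5  102=13  103=26
Turnaround (C−A): 100=1  101=5  102=13  103=26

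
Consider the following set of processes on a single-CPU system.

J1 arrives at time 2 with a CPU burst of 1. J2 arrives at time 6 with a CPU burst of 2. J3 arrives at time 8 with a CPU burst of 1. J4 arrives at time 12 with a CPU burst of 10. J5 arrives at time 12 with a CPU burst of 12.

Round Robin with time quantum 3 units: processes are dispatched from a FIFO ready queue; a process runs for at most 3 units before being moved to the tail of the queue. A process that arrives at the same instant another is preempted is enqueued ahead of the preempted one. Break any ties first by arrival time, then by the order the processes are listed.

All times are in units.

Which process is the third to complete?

Gantt: | idle 0-2 | J1 2-3 | idle 3-6 | J2 6-8 | J3 8-9 | idle 9-12 | J4 12-15 | J5 15-18 | J4 18-21 | J5 21-24 | J4 24-27 | J5 27-30 | J4 30-31 | J5 31-34 |
Completion: J1=3  J2=8  J3=9  J4=31  J5=34
Finish order: J1 → J2 → J3 → J4 → J5

J3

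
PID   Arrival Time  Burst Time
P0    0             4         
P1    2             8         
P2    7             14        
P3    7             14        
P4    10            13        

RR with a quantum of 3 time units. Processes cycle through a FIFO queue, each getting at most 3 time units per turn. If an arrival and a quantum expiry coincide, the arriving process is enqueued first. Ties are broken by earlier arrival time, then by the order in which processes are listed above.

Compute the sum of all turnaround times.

157

Gantt: | P0 0-3 | P1 3-6 | P0 6-7 | P1 7-10 | P2 10-13 | P3 13-16 | P4 16-19 | P1 19-21 | P2 21-24 | P3 24-27 | P4 27-30 | P2 30-33 | P3 33-36 | P4 36-39 | P2 39-42 | P3 42-45 | P4 45-48 | P2 48-50 | P3 50-52 | P4 52-53 |
Completion: P0=7  P1=21  P2=50  P3=52  P4=53
Turnaround (C−A): P0=7  P1=19  P2=43  P3=45  P4=43
Turnaround = completion − arrival: P0=7, P1=19, P2=43, P3=45, P4=43
Total turnaround = 7 + 19 + 43 + 45 + 43 = 157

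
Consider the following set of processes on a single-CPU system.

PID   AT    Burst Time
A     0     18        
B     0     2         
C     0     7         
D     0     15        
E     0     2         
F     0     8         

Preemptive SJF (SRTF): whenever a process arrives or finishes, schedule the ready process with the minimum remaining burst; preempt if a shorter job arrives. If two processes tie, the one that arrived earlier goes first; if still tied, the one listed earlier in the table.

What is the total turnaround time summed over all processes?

Timeline: | B 0-2 | E 2-4 | C 4-11 | F 11-19 | D 19-34 | A 34-52 |
Completion: A=52  B=2  C=11  D=34  E=4  F=19
Turnaround (C−A): A=52  B=2  C=11  D=34  E=4  F=19
Turnaround = completion − arrival: A=52, B=2, C=11, D=34, E=4, F=19
Total turnaround = 52 + 2 + 11 + 34 + 4 + 19 = 122

122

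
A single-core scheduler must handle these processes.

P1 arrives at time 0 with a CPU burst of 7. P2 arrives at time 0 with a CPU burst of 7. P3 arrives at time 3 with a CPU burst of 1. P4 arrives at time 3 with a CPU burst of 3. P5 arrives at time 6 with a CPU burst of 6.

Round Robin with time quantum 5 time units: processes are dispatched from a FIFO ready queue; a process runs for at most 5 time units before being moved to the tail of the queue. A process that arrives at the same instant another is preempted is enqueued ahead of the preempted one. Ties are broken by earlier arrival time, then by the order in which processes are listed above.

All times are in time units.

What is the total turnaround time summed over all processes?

Schedule: | P1 0-5 | P2 5-10 | P3 10-11 | P4 11-14 | P1 14-16 | P5 16-21 | P2 21-23 | P5 23-24 |
Completion: P1=16  P2=23  P3=11  P4=14  P5=24
Turnaround (C−A): P1=16  P2=23  P3=8  P4=11  P5=18
Turnaround = completion − arrival: P1=16, P2=23, P3=8, P4=11, P5=18
Total turnaround = 16 + 23 + 8 + 11 + 18 = 76

76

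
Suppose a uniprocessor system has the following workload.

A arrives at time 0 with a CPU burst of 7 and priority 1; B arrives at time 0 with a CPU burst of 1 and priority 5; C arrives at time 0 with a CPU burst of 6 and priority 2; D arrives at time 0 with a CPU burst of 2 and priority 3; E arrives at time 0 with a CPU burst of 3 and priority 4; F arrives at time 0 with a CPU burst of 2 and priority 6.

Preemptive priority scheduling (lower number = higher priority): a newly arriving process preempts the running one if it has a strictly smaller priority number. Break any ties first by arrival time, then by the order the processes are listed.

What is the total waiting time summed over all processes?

Schedule: | A 0-7 | C 7-13 | D 13-15 | E 15-18 | B 18-19 | F 19-21 |
Completion: A=7  B=19  C=13  D=15  E=18  F=21
Turnaround (C−A): A=7  B=19  C=13  D=15  E=18  F=21
Waiting = turnaround − burst: A=0, B=18, C=7, D=13, E=15, F=19
Total waiting = 0 + 18 + 7 + 13 + 15 + 19 = 72

72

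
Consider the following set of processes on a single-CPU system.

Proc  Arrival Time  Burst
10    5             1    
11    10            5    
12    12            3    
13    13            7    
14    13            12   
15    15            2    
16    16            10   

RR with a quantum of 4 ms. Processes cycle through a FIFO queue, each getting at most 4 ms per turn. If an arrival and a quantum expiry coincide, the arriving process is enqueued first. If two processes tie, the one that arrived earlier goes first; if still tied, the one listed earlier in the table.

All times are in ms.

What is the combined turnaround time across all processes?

124

Gantt: | idle 0-5 | 10 5-6 | idle 6-10 | 11 10-14 | 12 14-17 | 13 17-21 | 14 21-25 | 11 25-26 | 15 26-28 | 16 28-32 | 13 32-35 | 14 35-39 | 16 39-43 | 14 43-47 | 16 47-49 |
Completion: 10=6  11=26  12=17  13=35  14=47  15=28  16=49
Turnaround (C−A): 10=1  11=16  12=5  13=22  14=34  15=13  16=33
Turnaround = completion − arrival: 10=1, 11=16, 12=5, 13=22, 14=34, 15=13, 16=33
Total turnaround = 1 + 16 + 5 + 22 + 34 + 13 + 33 = 124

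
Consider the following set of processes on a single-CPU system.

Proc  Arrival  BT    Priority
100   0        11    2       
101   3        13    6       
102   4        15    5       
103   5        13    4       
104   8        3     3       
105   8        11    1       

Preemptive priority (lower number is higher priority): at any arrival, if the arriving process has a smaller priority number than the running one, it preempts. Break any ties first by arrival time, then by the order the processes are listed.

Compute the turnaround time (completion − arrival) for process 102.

Timeline: | 100 0-8 | 105 8-19 | 100 19-22 | 104 22-25 | 103 25-38 | 102 38-53 | 101 53-66 |
Completion: 100=22  101=66  102=53  103=38  104=25  105=19
Turnaround (C−A): 100=22  101=63  102=49  103=33  104=17  105=11
Turnaround(102) = completion − arrival = 53 − 4 = 49

49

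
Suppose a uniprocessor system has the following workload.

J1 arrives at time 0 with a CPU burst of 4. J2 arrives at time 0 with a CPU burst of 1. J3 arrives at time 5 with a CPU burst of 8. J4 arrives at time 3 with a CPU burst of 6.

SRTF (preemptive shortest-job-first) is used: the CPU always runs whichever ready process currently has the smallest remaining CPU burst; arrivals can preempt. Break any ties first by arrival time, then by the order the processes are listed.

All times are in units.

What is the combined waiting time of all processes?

9

Schedule: | J2 0-1 | J1 1-5 | J4 5-11 | J3 11-19 |
Completion: J1=5  J2=1  J3=19  J4=11
Waiting = turnaround − burst: J1=1, J2=0, J3=6, J4=2
Total waiting = 1 + 0 + 6 + 2 = 9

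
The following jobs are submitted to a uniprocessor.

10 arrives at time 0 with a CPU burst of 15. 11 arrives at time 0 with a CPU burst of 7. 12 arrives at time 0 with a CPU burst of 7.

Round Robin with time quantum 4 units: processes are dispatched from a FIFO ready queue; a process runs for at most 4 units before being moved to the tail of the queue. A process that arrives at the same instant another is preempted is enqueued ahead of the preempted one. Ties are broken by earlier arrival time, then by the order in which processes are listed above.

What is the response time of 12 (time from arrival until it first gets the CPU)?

Gantt: | 10 0-4 | 11 4-8 | 12 8-12 | 10 12-16 | 11 16-19 | 12 19-22 | 10 22-29 |
Completion: 10=29  11=19  12=22
Response(12) = first start − arrival = 8 − 0 = 8

8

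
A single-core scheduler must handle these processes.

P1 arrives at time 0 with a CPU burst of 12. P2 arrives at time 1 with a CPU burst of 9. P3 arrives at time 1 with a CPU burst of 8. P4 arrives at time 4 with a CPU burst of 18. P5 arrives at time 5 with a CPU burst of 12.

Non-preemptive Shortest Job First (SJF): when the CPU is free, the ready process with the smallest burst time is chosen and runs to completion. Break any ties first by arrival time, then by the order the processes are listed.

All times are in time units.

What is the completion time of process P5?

Timeline: | P1 0-12 | P3 12-20 | P2 20-29 | P5 29-41 | P4 41-59 |
Completion: P1=12  P2=29  P3=20  P4=59  P5=41
Turnaround (C−A): P1=12  P2=28  P3=19  P4=55  P5=36

41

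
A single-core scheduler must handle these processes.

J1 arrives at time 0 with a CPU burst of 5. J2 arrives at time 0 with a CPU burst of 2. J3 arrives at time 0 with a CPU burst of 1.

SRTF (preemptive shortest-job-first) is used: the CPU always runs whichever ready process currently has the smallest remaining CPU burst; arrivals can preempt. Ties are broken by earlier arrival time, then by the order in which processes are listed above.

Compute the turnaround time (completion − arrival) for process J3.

1

Gantt: | J3 0-1 | J2 1-3 | J1 3-8 |
Completion: J1=8  J2=3  J3=1
Turnaround(J3) = completion − arrival = 1 − 0 = 1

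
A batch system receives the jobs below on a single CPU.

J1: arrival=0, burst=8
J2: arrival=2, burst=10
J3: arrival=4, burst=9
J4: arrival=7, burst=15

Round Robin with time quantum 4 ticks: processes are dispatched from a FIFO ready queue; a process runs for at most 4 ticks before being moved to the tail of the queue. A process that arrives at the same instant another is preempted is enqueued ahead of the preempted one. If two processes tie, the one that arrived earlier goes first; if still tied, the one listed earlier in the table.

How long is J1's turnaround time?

16

Gantt: | J1 0-4 | J2 4-8 | J3 8-12 | J1 12-16 | J4 16-20 | J2 20-24 | J3 24-28 | J4 28-32 | J2 32-34 | J3 34-35 | J4 35-42 |
Completion: J1=16  J2=34  J3=35  J4=42
Turnaround (C−A): J1=16  J2=32  J3=31  J4=35
Turnaround(J1) = completion − arrival = 16 − 0 = 16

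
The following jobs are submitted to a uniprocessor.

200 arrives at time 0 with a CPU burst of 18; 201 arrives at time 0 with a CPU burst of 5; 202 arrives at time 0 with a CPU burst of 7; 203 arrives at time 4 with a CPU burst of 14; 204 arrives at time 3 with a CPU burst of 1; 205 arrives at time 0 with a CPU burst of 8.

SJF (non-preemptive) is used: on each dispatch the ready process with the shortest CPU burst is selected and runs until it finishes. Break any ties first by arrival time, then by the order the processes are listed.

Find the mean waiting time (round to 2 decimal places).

12.17

Schedule: | 201 0-5 | 204 5-6 | 202 6-13 | 205 13-21 | 203 21-35 | 200 35-53 |
Completion: 200=53  201=5  202=13  203=35  204=6  205=21
Waiting times: 200=35, 201=0, 202=6, 203=17, 204=2, 205=13
Average waiting = (35+0+6+17+2+13) / 6 = 73/6 = 12.17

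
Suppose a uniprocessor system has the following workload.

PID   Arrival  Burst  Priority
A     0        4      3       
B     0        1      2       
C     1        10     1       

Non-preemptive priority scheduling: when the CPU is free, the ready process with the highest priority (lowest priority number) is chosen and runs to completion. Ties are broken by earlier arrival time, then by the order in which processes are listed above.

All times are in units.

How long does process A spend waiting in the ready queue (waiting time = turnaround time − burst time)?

Schedule: | B 0-1 | C 1-11 | A 11-15 |
Completion: A=15  B=1  C=11
Waiting(A) = turnaround − burst = 15 − 4 = 11

11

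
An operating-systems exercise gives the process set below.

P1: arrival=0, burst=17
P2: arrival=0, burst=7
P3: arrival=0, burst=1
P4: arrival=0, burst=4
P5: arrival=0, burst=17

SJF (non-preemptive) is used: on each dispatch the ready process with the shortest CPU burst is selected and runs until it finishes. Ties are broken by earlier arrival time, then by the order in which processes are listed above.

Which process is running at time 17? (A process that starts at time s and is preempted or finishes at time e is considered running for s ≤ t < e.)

Gantt: | P3 0-1 | P4 1-5 | P2 5-12 | P1 12-29 | P5 29-46 |
Completion: P1=29  P2=12  P3=1  P4=5  P5=46

P1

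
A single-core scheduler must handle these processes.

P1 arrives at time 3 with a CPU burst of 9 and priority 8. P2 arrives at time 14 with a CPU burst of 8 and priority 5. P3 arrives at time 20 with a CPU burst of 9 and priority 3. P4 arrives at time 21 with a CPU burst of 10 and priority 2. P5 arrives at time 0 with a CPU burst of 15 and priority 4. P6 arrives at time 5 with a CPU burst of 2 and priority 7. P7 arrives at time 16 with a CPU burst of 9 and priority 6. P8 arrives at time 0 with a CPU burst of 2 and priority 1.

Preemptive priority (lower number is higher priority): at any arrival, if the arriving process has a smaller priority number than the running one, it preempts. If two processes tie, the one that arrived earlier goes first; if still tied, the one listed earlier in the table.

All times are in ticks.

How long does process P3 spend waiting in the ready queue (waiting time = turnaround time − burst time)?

10

Schedule: | P8 0-2 | P5 2-17 | P2 17-20 | P3 20-21 | P4 21-31 | P3 31-39 | P2 39-44 | P7 44-53 | P6 53-55 | P1 55-64 |
Completion: P1=64  P2=44  P3=39  P4=31  P5=17  P6=55  P7=53  P8=2
Waiting(P3) = turnaround − burst = 19 − 9 = 10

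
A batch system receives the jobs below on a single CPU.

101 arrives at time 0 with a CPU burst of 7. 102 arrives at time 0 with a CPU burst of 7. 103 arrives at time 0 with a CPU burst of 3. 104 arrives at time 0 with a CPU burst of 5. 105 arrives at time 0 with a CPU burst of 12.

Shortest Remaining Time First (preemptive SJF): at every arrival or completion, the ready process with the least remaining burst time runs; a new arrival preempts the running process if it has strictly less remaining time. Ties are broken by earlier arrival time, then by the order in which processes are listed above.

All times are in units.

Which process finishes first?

Schedule: | 103 0-3 | 104 3-8 | 101 8-15 | 102 15-22 | 105 22-34 |
Completion: 101=15  102=22  103=3  104=8  105=34
Turnaround (C−A): 101=15  102=22  103=3  104=8  105=34
Finish order: 103 → 104 → 101 → 102 → 105

103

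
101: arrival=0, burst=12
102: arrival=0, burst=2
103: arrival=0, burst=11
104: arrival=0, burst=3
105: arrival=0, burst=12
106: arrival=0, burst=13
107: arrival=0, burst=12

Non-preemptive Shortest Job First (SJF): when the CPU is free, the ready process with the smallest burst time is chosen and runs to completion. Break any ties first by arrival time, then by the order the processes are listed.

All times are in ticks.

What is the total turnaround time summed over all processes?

208

Schedule: | 102 0-2 | 104 2-5 | 103 5-16 | 101 16-28 | 105 28-40 | 107 40-52 | 106 52-65 |
Completion: 101=28  102=2  103=16  104=5  105=40  106=65  107=52
Turnaround = completion − arrival: 101=28, 102=2, 103=16, 104=5, 105=40, 106=65, 107=52
Total turnaround = 28 + 2 + 16 + 5 + 40 + 65 + 52 = 208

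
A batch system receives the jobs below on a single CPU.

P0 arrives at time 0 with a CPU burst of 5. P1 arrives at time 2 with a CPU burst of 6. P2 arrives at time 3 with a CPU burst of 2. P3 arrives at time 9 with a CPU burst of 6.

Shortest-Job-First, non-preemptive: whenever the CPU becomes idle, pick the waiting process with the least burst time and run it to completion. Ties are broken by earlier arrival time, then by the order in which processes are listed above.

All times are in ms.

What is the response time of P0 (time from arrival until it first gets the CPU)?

Gantt: | P0 0-5 | P2 5-7 | P1 7-13 | P3 13-19 |
Completion: P0=5  P1=13  P2=7  P3=19
Response(P0) = first start − arrival = 0 − 0 = 0

0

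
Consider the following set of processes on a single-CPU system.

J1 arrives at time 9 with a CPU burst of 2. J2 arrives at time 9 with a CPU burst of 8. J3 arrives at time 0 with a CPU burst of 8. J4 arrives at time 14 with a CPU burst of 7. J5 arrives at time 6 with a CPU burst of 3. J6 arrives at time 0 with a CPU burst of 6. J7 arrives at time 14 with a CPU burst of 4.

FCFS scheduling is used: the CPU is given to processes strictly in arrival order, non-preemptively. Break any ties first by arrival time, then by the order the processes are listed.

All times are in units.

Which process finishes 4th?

Schedule: | J3 0-8 | J6 8-14 | J5 14-17 | J1 17-19 | J2 19-27 | J4 27-34 | J7 34-38 |
Completion: J1=19  J2=27  J3=8  J4=34  J5=17  J6=14  J7=38
Finish order: J3 → J6 → J5 → J1 → J2 → J4 → J7

J1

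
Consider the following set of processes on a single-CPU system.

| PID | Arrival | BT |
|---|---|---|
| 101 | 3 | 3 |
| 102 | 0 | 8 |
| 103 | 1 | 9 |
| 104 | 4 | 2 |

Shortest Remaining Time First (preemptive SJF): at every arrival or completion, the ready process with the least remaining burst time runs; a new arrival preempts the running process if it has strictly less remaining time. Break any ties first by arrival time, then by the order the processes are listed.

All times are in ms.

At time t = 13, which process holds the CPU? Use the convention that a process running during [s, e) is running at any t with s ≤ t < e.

103

Schedule: | 102 0-3 | 101 3-6 | 104 6-8 | 102 8-13 | 103 13-22 |
Completion: 101=6  102=13  103=22  104=8
Turnaround (C−A): 101=3  102=13  103=21  104=4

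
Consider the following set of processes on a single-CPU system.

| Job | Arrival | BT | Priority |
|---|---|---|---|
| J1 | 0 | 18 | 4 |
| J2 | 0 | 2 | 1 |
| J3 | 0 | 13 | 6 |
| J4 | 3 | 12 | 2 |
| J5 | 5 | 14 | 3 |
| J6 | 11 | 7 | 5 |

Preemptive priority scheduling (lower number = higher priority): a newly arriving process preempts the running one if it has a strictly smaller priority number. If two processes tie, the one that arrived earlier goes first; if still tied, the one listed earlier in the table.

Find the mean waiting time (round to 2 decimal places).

Gantt: | J2 0-2 | J1 2-3 | J4 3-15 | J5 15-29 | J1 29-46 | J6 46-53 | J3 53-66 |
Completion: J1=46  J2=2  J3=66  J4=15  J5=29  J6=53
Turnaround (C−A): J1=46  J2=2  J3=66  J4=12  J5=24  J6=42
Waiting times: J1=28, J2=0, J3=53, J4=0, J5=10, J6=35
Average waiting = (28+0+53+0+10+35) / 6 = 126/6 = 21.00

21.00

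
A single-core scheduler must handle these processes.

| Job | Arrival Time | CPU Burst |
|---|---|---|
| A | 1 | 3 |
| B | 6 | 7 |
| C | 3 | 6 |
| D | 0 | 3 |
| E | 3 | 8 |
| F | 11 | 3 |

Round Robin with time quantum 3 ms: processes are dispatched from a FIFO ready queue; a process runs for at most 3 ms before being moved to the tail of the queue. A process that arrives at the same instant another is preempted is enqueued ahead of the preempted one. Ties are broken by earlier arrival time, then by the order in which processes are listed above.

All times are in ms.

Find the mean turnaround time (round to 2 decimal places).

13.83

Timeline: | D 0-3 | A 3-6 | C 6-9 | E 9-12 | B 12-15 | C 15-18 | F 18-21 | E 21-24 | B 24-27 | E 27-29 | B 29-30 |
Completion: A=6  B=30  C=18  D=3  E=29  F=21
Turnaround (C−A): A=5  B=24  C=15  D=3  E=26  F=10
Turnaround times: A=5, B=24, C=15, D=3, E=26, F=10
Average turnaround = (5+24+15+3+26+10) / 6 = 83/6 = 13.83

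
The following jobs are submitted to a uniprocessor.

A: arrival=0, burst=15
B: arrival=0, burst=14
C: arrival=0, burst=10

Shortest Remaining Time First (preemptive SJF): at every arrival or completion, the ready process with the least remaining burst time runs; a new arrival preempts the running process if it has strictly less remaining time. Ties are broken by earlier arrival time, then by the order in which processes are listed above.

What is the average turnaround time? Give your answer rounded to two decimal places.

Gantt: | C 0-10 | B 10-24 | A 24-39 |
Completion: A=39  B=24  C=10
Turnaround (C−A): A=39  B=24  C=10
Turnaround times: A=39, B=24, C=10
Average turnaround = (39+24+10) / 3 = 73/3 = 24.33

24.33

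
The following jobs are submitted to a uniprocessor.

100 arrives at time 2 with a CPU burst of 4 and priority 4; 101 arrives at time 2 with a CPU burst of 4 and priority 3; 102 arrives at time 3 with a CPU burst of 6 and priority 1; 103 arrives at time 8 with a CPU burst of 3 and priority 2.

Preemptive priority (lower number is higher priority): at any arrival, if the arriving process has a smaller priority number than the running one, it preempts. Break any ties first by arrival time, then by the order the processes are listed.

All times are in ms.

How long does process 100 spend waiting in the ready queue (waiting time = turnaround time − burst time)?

Schedule: | idle 0-2 | 101 2-3 | 102 3-9 | 103 9-12 | 101 12-15 | 100 15-19 |
Completion: 100=19  101=15  102=9  103=12
Waiting(100) = turnaround − burst = 17 − 4 = 13

13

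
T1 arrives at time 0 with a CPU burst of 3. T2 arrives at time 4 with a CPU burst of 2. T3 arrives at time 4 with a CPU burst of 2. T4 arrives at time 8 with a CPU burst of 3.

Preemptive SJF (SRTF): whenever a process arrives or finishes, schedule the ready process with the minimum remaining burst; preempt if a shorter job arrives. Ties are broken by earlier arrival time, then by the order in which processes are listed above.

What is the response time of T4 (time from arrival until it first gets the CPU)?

Timeline: | T1 0-3 | idle 3-4 | T2 4-6 | T3 6-8 | T4 8-11 |
Completion: T1=3  T2=6  T3=8  T4=11
Turnaround (C−A): T1=3  T2=2  T3=4  T4=3
Response(T4) = first start − arrival = 8 − 8 = 0

0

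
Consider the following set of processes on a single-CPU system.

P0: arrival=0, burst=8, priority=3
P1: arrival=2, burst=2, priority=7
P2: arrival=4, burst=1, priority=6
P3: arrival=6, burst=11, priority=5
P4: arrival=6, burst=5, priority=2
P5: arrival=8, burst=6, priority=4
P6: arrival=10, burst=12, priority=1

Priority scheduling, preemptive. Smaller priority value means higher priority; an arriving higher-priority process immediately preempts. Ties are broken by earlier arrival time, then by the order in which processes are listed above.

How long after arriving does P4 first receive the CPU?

Timeline: | P0 0-6 | P4 6-10 | P6 10-22 | P4 22-23 | P0 23-25 | P5 25-31 | P3 31-42 | P2 42-43 | P1 43-45 |
Completion: P0=25  P1=45  P2=43  P3=42  P4=23  P5=31  P6=22
Response(P4) = first start − arrival = 6 − 6 = 0

0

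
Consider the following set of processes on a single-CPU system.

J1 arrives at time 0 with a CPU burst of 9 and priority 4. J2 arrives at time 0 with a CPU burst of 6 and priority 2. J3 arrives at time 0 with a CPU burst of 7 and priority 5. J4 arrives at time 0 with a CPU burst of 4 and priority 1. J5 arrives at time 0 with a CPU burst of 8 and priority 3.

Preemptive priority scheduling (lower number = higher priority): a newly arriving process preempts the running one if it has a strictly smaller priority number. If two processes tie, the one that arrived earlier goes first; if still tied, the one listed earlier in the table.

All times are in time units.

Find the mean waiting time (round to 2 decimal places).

Schedule: | J4 0-4 | J2 4-10 | J5 10-18 | J1 18-27 | J3 27-34 |
Completion: J1=27  J2=10  J3=34  J4=4  J5=18
Turnaround (C−A): J1=27  J2=10  J3=34  J4=4  J5=18
Waiting times: J1=18, J2=4, J3=27, J4=0, J5=10
Average waiting = (18+4+27+0+10) / 5 = 59/5 = 11.80

11.80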